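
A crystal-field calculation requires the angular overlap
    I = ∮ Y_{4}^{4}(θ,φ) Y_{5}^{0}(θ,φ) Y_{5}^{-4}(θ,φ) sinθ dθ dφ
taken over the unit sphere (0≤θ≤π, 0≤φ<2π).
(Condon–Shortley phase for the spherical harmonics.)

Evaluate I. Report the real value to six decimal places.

Checks pass: Σm=0; 14 even; l₃=5∈[1,9].
(2·4+1)(2·5+1)(2·5+1) = 1089
Δ: 4! 4! 6! / 15! → 1/3153150
sum: t=0:+1/69120 t=1:−1/1728 t=2:+1/576 t=3:−1/1728 t=4:+1/69120 = 7/11520
3j²(4 5 5; 0 0 0) = Δ·Π!·Σ² = 2/143  (sign -1)
sum: t=0:+1/69120 = 1/69120
3j²(4 5 5; 4 0 -4) = Δ·Π!·Σ² = 2/143  (sign -1)
combine: 4πI² = 1089·2/143·2/143 = 36/169
take √, sign +1: I = 0.13019760

0.130198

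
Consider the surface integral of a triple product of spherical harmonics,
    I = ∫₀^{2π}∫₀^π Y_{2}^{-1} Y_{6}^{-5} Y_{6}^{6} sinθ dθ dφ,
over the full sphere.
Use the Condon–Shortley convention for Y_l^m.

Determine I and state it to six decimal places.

Rules hold: Σm=0, L=14 even, 4≤6≤8.
N = 5·13·13 = 845
Δ = 2!·2!·10!/15! = 1/90090
Racah Σ t=0..2: t=0:+1/69120 t=1:−1/14400 t=2:+1/69120 = -7/172800
⇒ 3j(2 6 6; 0 0 0)² = 14/715, sgn -1
Racah Σ t=1..1: t=1:−1/7257600 = -1/7257600
⇒ 3j(2 6 6; -1 -5 6)² = 11/455, sgn -1
4πI² = N·(3j₀)²·(3jₘ)² = 2/5
I = +1·√(0.4/4π) = 0.17841241

0.178412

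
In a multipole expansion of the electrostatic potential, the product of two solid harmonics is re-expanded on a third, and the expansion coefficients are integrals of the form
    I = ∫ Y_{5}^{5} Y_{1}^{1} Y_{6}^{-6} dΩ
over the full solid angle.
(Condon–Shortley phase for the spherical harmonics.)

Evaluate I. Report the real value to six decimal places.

m-sum 0 ✓  L=12 even ✓  4≤6≤6 ✓
Π(2lᵢ+1) = 11×3×13 = 429
triangle coeff Δ(5,1,6) = 1/858
Σ_t [0,0]: t=0:+1/14400 = 1/14400
(3j)²=6/143 [(5 1 6; 0 0 0)], sign=+1
Σ_t [0,0]: t=0:+1/7257600 = 1/7257600
(3j)²=1/13 [(5 1 6; 5 1 -6)], sign=+1
⇒ 4πI² = 18/13
I = (+1)√(18/13/(4π)) = 0.33194004

0.331940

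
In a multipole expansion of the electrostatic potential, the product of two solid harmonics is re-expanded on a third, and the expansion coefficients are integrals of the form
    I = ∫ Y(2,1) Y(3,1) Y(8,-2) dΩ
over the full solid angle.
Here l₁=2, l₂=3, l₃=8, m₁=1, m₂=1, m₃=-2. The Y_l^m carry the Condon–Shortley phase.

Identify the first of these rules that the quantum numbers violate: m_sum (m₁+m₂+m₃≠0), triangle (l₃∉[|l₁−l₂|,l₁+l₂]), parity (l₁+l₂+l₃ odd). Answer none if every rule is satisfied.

triangle

m₁+m₂+m₃ = 1 + 1 − 2 = 0  ✓
triangle: |2−3|=1 ≤ l₃=8 ≤ 2+3=5  ✗
parity: l₁+l₂+l₃ = 13 is odd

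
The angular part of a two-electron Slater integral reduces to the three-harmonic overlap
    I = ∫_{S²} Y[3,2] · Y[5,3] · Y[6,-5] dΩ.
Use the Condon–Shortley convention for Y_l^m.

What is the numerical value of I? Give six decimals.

Checks pass: Σm=0; 14 even; l₃=6∈[2,8].
(2·3+1)(2·5+1)(2·6+1) = 1001
Δ: 2! 4! 8! / 15! → 1/675675
sum: t=0:+1/8640 t=1:−1/2304 t=2:+1/8640 = -7/34560
3j²(3 5 6; 0 0 0) = Δ·Π!·Σ² = 7/429  (sign -1)
sum: t=0:+1/483840 t=1:−1/120960 = -1/161280
3j²(3 5 6; 2 3 -5) = Δ·Π!·Σ² = 2/91  (sign +1)
combine: 4πI² = 1001·7/429·2/91 = 14/39
take √, sign -1: I = -0.16901560

-0.169016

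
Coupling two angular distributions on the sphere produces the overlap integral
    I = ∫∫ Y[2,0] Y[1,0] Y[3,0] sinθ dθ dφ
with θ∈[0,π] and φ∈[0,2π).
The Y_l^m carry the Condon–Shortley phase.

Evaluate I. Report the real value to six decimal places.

0.247767

Rules hold: Σm=0, L=6 even, 1≤3≤3.
N = 5·3·7 = 105
Δ = 0!·4!·2!/7! = 1/105
Racah Σ t=0..0: t=0:+1/4 = 1/4
⇒ 3j(2 1 3; 0 0 0)² = 3/35, sgn -1
(m-triple is (0,0,0) — same symbol as above.)
4πI² = N·(3j₀)²·(3jₘ)² = 27/35
I = +1·√(0.771429/4π) = 0.24776670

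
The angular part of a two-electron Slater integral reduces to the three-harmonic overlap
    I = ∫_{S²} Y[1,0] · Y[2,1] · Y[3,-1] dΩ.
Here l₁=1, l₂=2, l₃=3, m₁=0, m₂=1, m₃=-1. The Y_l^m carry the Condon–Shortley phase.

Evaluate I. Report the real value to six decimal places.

-0.233597

Rules hold: Σm=0, L=6 even, 1≤3≤3.
N = 3·5·7 = 105
Δ = 0!·2!·4!/7! = 1/105
Racah Σ t=0..0: t=0:+1/4 = 1/4
⇒ 3j(1 2 3; 0 0 0)² = 3/35, sgn -1
Racah Σ t=0..0: t=0:+1/6 = 1/6
⇒ 3j(1 2 3; 0 1 -1)² = 8/105, sgn +1
4πI² = N·(3j₀)²·(3jₘ)² = 24/35
I = -1·√(0.685714/4π) = -0.23359668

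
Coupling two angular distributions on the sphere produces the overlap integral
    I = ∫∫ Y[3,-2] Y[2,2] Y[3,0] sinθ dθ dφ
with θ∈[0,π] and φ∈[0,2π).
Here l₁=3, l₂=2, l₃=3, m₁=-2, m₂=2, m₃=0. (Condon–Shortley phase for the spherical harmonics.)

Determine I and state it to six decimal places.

m-sum 0 ✓  L=8 even ✓  1≤3≤5 ✓
Π(2lᵢ+1) = 7×5×7 = 245
triangle coeff Δ(3,2,3) = 1/3780
Σ_t [0,2]: t=0:+1/24 t=1:−1/4 t=2:+1/24 = -1/6
(3j)²=4/105 [(3 2 3; 0 0 0)], sign=+1
Σ_t [2,2]: t=2:+1/24 = 1/24
(3j)²=1/21 [(3 2 3; -2 2 0)], sign=-1
⇒ 4πI² = 4/9
I = (-1)√(4/9/(4π)) = -0.18806319

-0.188063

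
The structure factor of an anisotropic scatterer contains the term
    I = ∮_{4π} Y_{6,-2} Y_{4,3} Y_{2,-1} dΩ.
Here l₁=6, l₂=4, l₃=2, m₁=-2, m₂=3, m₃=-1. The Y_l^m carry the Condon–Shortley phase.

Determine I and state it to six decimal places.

0.089969

m-sum 0 ✓  L=12 even ✓  2≤2≤10 ✓
Π(2lᵢ+1) = 13×9×5 = 585
triangle coeff Δ(6,4,2) = 1/6435
Σ_t [4,4]: t=4:+1/2304 = 1/2304
(3j)²=5/143 [(6 4 2; 0 0 0)], sign=+1
Σ_t [7,7]: t=7:−1/30240 = -1/30240
(3j)²=32/6435 [(6 4 2; -2 3 -1)], sign=+1
⇒ 4πI² = 160/1573
I = (+1)√(160/1573/(4π)) = 0.08996855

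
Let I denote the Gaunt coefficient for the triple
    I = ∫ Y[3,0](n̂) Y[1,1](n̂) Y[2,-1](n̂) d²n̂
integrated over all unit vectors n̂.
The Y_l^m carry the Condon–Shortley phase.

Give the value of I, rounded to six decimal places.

0.143048

m-sum 0 ✓  L=6 even ✓  2≤2≤4 ✓
Π(2lᵢ+1) = 7×3×5 = 105
triangle coeff Δ(3,1,2) = 1/105
Σ_t [1,1]: t=1:−1/4 = -1/4
(3j)²=3/35 [(3 1 2; 0 0 0)], sign=-1
Σ_t [2,2]: t=2:+1/12 = 1/12
(3j)²=1/35 [(3 1 2; 0 1 -1)], sign=-1
⇒ 4πI² = 9/35
I = (+1)√(9/35/(4π)) = 0.14304817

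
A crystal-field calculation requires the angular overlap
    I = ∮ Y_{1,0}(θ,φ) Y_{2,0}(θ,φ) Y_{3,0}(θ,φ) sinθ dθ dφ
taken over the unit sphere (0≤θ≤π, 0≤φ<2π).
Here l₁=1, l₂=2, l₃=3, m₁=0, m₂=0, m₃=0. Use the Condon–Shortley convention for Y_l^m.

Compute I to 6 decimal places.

Checks pass: Σm=0; 6 even; l₃=3∈[1,3].
(2·1+1)(2·2+1)(2·3+1) = 105
Δ: 0! 2! 4! / 7! → 1/105
sum: t=0:+1/4 = 1/4
3j²(1 2 3; 0 0 0) = Δ·Π!·Σ² = 3/35  (sign -1)
(m-triple is (0,0,0) — same symbol as above.)
combine: 4πI² = 105·3/35·3/35 = 27/35
take √, sign +1: I = 0.24776670

0.247767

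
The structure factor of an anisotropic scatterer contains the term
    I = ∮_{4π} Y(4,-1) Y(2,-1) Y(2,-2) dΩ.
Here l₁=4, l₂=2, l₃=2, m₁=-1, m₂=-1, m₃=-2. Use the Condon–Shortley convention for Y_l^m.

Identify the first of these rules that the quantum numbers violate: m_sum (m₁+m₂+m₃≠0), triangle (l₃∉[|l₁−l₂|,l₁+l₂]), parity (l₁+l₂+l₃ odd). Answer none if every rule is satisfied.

azimuthal sum: -1 − 1 − 2 = -4  ✗
2 ≤ 2 ≤ 6 (triangle on l)
L = 4 + 2 + 2 = 8 (even)

m_sum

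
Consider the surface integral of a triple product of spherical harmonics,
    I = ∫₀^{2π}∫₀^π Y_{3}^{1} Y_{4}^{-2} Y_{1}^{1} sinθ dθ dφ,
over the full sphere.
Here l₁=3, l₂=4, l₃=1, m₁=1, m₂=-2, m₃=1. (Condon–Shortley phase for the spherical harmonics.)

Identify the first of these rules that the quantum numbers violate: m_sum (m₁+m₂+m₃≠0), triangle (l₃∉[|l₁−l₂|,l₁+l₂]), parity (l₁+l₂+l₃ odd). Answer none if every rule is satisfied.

none

azimuthal sum: 1 − 2 + 1 = 0  ✓
1 ≤ 1 ≤ 7 (triangle on l)  ✓
L = 3 + 4 + 1 = 8 (even)  ✓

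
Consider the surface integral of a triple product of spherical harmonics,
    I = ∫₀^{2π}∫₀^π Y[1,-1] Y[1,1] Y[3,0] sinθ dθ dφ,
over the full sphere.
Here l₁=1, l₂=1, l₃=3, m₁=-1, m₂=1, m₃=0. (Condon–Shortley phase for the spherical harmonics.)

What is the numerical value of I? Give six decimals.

l₃=3 ∉ [0,2] — triangle fails ⇒ I = 0

0.000000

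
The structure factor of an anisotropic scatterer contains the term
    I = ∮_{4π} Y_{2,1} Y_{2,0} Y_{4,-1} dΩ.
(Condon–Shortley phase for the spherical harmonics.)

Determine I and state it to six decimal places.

-0.220728

Checks pass: Σm=0; 8 even; l₃=4∈[0,4].
(2·2+1)(2·2+1)(2·4+1) = 225
Δ: 0! 4! 4! / 9! → 1/630
sum: t=0:+1/16 = 1/16
3j²(2 2 4; 0 0 0) = Δ·Π!·Σ² = 2/35  (sign +1)
sum: t=0:+1/24 = 1/24
3j²(2 2 4; 1 0 -1) = Δ·Π!·Σ² = 1/21  (sign -1)
combine: 4πI² = 225·2/35·1/21 = 30/49
take √, sign -1: I = -0.22072812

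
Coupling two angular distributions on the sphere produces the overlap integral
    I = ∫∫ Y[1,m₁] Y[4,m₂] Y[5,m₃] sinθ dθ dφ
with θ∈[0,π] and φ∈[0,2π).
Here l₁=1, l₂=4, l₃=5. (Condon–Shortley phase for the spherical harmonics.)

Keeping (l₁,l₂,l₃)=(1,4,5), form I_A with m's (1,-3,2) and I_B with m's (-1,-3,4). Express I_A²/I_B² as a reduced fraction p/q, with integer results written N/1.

1/12

l's match ⇒ only the (l;m) 3-j factors differ between A and B.
A: triangle coeff Δ(1,4,5) = 1/495; Σ_t [0,0]: t=0:+1/10080 = 1/10080; (3j)²=1/165 [(1 4 5; 1 -3 2)], sign=-1
B: triangle coeff Δ(1,4,5) = 1/495; Σ_t [0,0]: t=0:+1/10080 = 1/10080; (3j)²=4/55 [(1 4 5; -1 -3 4)], sign=-1
I_A²/I_B² = (1/165)/(4/55) = 1/12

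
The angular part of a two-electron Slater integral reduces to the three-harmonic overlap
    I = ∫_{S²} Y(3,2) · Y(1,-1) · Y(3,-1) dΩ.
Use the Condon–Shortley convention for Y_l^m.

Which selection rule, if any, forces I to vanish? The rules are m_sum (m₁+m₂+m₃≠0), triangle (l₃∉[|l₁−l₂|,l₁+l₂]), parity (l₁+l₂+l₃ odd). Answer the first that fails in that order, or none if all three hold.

Σmᵢ = 0  ✓
l₃∈[|l₁−l₂|,l₁+l₂]=[2,4], have l₃=3  ✓
Σlᵢ = 7 ⇒ odd  ✗

parity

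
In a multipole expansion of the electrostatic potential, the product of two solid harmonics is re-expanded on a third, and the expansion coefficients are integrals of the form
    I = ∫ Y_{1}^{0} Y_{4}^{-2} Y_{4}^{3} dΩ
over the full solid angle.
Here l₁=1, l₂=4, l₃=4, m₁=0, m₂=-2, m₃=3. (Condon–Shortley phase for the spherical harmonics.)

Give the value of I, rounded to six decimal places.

m-sum = 0 − 2 + 3 = 1 ≠ 0 ⇒ I = 0

0.000000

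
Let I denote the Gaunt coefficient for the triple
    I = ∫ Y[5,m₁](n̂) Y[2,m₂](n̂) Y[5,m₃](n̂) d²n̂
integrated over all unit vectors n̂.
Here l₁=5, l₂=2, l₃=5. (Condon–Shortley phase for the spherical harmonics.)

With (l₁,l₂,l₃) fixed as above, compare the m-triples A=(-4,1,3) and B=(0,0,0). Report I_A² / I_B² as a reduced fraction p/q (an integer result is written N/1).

Shared (l₁,l₂,l₃)=(5,2,5): N and (l;000)² cancel in I_A²/I_B².
A: Δ = 2!·8!·2!/13! = 1/38610; Racah Σ t=1..2: t=1:−1/80640 t=2:+1/10080 = 1/11520; ⇒ 3j(5 2 5; -4 1 3)² = 49/1430, sgn +1
B: Δ = 2!·8!·2!/13! = 1/38610; Racah Σ t=0..2: t=0:+1/2880 t=1:−1/576 t=2:+1/2880 = -1/960; ⇒ 3j(5 2 5; 0 0 0)² = 10/429, sgn +1
I_A²/I_B² = (49/1430)/(10/429) = 147/100

147/100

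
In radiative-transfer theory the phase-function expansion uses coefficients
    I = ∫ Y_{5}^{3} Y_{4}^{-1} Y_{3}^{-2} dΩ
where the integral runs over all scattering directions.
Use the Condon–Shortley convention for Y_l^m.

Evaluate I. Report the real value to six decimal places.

-0.035836

m-sum 0 ✓  L=12 even ✓  1≤3≤9 ✓
Π(2lᵢ+1) = 11×9×7 = 693
triangle coeff Δ(5,4,3) = 1/180180
Σ_t [2,4]: t=2:+1/576 t=3:−1/144 t=4:+1/576 = -1/288
(3j)²=20/1001 [(5 4 3; 0 0 0)], sign=+1
Σ_t [1,2]: t=1:−1/1440 t=2:+1/1152 = 1/5760
(3j)²=1/858 [(5 4 3; 3 -1 -2)], sign=-1
⇒ 4πI² = 30/1859
I = (-1)√(30/1859/(4π)) = -0.03583571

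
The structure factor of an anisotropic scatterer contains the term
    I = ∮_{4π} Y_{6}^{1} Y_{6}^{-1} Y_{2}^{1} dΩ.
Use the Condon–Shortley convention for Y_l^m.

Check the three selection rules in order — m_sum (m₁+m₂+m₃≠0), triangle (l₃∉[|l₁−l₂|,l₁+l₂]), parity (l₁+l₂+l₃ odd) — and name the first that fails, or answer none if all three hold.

azimuthal sum: 1 − 1 + 1 = 1  ✗
0 ≤ 2 ≤ 12 (triangle on l)
L = 6 + 6 + 2 = 14 (even)

m_sum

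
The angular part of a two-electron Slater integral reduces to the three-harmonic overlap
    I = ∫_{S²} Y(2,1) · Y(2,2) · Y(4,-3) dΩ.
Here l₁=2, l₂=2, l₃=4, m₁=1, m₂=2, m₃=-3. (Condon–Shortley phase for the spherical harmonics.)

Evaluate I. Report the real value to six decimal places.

Rules hold: Σm=0, L=8 even, 0≤4≤4.
N = 5·5·9 = 225
Δ = 0!·4!·4!/9! = 1/630
Racah Σ t=0..0: t=0:+1/16 = 1/16
⇒ 3j(2 2 4; 0 0 0)² = 2/35, sgn +1
Racah Σ t=0..0: t=0:+1/144 = 1/144
⇒ 3j(2 2 4; 1 2 -3)² = 1/18, sgn -1
4πI² = N·(3j₀)²·(3jₘ)² = 5/7
I = -1·√(0.714286/4π) = -0.23841361

-0.238414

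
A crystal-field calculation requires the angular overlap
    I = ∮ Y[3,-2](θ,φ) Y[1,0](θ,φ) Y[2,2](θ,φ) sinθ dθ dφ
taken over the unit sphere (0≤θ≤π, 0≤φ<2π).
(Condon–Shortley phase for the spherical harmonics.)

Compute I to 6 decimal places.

Checks pass: Σm=0; 6 even; l₃=2∈[2,4].
(2·3+1)(2·1+1)(2·2+1) = 105
Δ: 2! 4! 0! / 7! → 1/105
sum: t=1:−1/4 = -1/4
3j²(3 1 2; 0 0 0) = Δ·Π!·Σ² = 3/35  (sign -1)
sum: t=1:−1/24 = -1/24
3j²(3 1 2; -2 0 2) = Δ·Π!·Σ² = 1/21  (sign -1)
combine: 4πI² = 105·3/35·1/21 = 3/7
take √, sign +1: I = 0.18467439

0.184674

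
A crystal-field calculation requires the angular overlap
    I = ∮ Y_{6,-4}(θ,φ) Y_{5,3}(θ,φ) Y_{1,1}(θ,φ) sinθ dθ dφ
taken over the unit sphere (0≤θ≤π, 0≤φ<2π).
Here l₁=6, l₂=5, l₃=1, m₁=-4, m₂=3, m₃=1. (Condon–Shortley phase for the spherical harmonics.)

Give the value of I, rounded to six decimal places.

Checks pass: Σm=0; 12 even; l₃=1∈[1,11].
(2·6+1)(2·5+1)(2·1+1) = 429
Δ: 10! 2! 0! / 13! → 1/858
sum: t=5:−1/14400 = -1/14400
3j²(6 5 1; 0 0 0) = Δ·Π!·Σ² = 6/143  (sign +1)
sum: t=8:+1/161280 = 1/161280
3j²(6 5 1; -4 3 1) = Δ·Π!·Σ² = 15/286  (sign +1)
combine: 4πI² = 429·6/143·15/286 = 135/143
take √, sign +1: I = 0.27409047

0.274090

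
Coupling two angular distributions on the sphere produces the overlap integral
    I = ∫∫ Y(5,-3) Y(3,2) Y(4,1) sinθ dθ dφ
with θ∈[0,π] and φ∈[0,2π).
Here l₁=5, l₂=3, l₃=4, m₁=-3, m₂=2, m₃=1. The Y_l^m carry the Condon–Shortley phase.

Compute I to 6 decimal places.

Checks pass: Σm=0; 12 even; l₃=4∈[2,8].
(2·5+1)(2·3+1)(2·4+1) = 693
Δ: 4! 6! 2! / 13! → 1/180180
sum: t=1:−1/576 t=2:+1/144 t=3:−1/576 = 1/288
3j²(5 3 4; 0 0 0) = Δ·Π!·Σ² = 20/1001  (sign +1)
sum: t=3:−1/1440 t=4:+1/1152 = 1/5760
3j²(5 3 4; -3 2 1) = Δ·Π!·Σ² = 1/858  (sign -1)
combine: 4πI² = 693·20/1001·1/858 = 30/1859
take √, sign -1: I = -0.03583571

-0.035836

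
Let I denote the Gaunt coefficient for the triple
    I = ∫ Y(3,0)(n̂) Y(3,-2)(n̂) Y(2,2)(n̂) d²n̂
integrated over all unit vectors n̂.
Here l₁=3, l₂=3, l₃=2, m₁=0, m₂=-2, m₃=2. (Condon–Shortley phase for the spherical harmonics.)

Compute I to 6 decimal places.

-0.188063

Checks pass: Σm=0; 8 even; l₃=2∈[0,6].
(2·3+1)(2·3+1)(2·2+1) = 245
Δ: 4! 2! 2! / 9! → 1/3780
sum: t=1:−1/24 t=2:+1/4 t=3:−1/24 = 1/6
3j²(3 3 2; 0 0 0) = Δ·Π!·Σ² = 4/105  (sign +1)
sum: t=1:−1/24 = -1/24
3j²(3 3 2; 0 -2 2) = Δ·Π!·Σ² = 1/21  (sign -1)
combine: 4πI² = 245·4/105·1/21 = 4/9
take √, sign -1: I = -0.18806319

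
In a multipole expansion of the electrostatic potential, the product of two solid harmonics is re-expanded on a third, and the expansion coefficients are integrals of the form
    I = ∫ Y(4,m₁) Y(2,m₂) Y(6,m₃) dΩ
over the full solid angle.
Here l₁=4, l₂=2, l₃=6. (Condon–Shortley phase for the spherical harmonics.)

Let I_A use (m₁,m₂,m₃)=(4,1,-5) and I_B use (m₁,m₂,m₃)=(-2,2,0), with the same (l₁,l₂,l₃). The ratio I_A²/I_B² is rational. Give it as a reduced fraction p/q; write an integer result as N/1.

11/1

l's match ⇒ only the (l;m) 3-j factors differ between A and B.
A: triangle coeff Δ(4,2,6) = 1/6435; Σ_t [0,0]: t=0:+1/241920 = 1/241920; (3j)²=1/39 [(4 2 6; 4 1 -5)], sign=-1
B: triangle coeff Δ(4,2,6) = 1/6435; Σ_t [0,0]: t=0:+1/34560 = 1/34560; (3j)²=1/429 [(4 2 6; -2 2 0)], sign=+1
I_A²/I_B² = (1/39)/(1/429) = 11/1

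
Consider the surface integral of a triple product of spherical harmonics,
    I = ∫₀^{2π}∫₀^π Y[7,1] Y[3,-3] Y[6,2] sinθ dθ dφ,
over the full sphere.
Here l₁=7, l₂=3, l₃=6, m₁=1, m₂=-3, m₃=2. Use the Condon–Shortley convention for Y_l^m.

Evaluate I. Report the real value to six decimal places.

Rules hold: Σm=0, L=16 even, 4≤6≤10.
N = 15·7·13 = 1365
Δ = 4!·10!·2!/17! = 1/2042040
Racah Σ t=1..3: t=1:−1/207360 t=2:+1/57600 t=3:−1/207360 = 1/129600
⇒ 3j(7 3 6; 0 0 0)² = 168/12155, sgn +1
Racah Σ t=0..0: t=0:+1/829440 = 1/829440
⇒ 3j(7 3 6; 1 -3 2)² = 35/2431, sgn +1
4πI² = N·(3j₀)²·(3jₘ)² = 123480/454597
I = +1·√(0.271625/4π) = 0.14702124

0.147021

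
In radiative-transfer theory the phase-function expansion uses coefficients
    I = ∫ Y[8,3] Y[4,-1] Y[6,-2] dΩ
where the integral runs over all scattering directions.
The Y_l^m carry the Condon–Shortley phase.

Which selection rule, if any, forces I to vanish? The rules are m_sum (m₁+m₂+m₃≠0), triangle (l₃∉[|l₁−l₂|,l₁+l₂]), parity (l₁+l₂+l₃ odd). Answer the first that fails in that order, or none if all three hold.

azimuthal sum: 3 − 1 − 2 = 0  ✓
4 ≤ 6 ≤ 12 (triangle on l)  ✓
L = 8 + 4 + 6 = 18 (even)  ✓

none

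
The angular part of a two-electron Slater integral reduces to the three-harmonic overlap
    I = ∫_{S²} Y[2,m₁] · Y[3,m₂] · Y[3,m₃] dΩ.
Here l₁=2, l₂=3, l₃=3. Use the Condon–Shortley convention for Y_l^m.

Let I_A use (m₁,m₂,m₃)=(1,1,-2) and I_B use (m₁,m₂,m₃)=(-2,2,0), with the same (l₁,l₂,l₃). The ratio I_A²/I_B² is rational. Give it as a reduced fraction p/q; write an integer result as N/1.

Shared (l₁,l₂,l₃)=(2,3,3): N and (l;000)² cancel in I_A²/I_B².
A: Δ = 2!·2!·4!/9! = 1/3780; Racah Σ t=0..1: t=0:+1/48 t=1:−1/12 = -1/16; ⇒ 3j(2 3 3; 1 1 -2)² = 1/28, sgn +1
B: Δ = 2!·2!·4!/9! = 1/3780; Racah Σ t=2..2: t=2:+1/24 = 1/24; ⇒ 3j(2 3 3; -2 2 0)² = 1/21, sgn -1
I_A²/I_B² = (1/28)/(1/21) = 3/4

3/4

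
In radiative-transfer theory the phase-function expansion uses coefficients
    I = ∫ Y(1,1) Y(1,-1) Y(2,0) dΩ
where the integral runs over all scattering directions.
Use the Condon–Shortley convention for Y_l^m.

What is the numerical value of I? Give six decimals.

0.126157

Rules hold: Σm=0, L=4 even, 0≤2≤2.
N = 3·3·5 = 45
Δ = 0!·2!·2!/5! = 1/30
Racah Σ t=0..0: t=0:+1/1 = 1/1
⇒ 3j(1 1 2; 0 0 0)² = 2/15, sgn +1
Racah Σ t=0..0: t=0:+1/4 = 1/4
⇒ 3j(1 1 2; 1 -1 0)² = 1/30, sgn +1
4πI² = N·(3j₀)²·(3jₘ)² = 1/5
I = +1·√(0.2/4π) = 0.12615663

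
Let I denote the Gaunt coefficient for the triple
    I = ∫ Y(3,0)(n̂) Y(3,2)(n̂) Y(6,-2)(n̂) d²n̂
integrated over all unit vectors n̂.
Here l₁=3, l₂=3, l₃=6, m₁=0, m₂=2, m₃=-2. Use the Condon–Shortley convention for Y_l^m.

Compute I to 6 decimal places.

0.177420

Checks pass: Σm=0; 12 even; l₃=6∈[0,6].
(2·3+1)(2·3+1)(2·6+1) = 637
Δ: 0! 6! 6! / 13! → 1/12012
sum: t=0:+1/1296 = 1/1296
3j²(3 3 6; 0 0 0) = Δ·Π!·Σ² = 100/3003  (sign +1)
sum: t=0:+1/4320 = 1/4320
3j²(3 3 6; 0 2 -2) = Δ·Π!·Σ² = 8/429  (sign +1)
combine: 4πI² = 637·100/3003·8/429 = 5600/14157
take √, sign +1: I = 0.17742036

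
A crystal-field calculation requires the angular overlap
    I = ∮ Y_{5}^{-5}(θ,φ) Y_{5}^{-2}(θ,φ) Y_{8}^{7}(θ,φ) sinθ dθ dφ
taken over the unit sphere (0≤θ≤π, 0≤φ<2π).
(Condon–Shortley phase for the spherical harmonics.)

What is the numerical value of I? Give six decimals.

Rules hold: Σm=0, L=18 even, 0≤8≤10.
N = 11·11·17 = 2057
Δ = 2!·8!·8!/19! = 1/37413090
Racah Σ t=0..2: t=0:+1/1036800 t=1:−1/331776 t=2:+1/1036800 = -1/921600
⇒ 3j(5 5 8; 0 0 0)² = 490/46189, sgn -1
Racah Σ t=2..2: t=2:+1/406425600 = 1/406425600
⇒ 3j(5 5 8; -5 -2 7)² = 15/646, sgn -1
4πI² = N·(3j₀)²·(3jₘ)² = 40425/79781
I = +1·√(0.5067/4π) = 0.20080307

0.200803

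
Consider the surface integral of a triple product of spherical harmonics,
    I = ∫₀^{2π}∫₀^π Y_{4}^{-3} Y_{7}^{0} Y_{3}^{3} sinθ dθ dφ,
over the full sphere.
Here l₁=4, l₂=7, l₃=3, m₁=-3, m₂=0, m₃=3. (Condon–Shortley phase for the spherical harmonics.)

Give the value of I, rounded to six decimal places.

0.017827

Rules hold: Σm=0, L=14 even, 3≤3≤11.
N = 9·15·7 = 945
Δ = 8!·0!·6!/15! = 1/45045
Racah Σ t=4..4: t=4:+1/20736 = 1/20736
⇒ 3j(4 7 3; 0 0 0)² = 35/1287, sgn -1
Racah Σ t=7..7: t=7:−1/3628800 = -1/3628800
⇒ 3j(4 7 3; -3 0 3)² = 1/6435, sgn -1
4πI² = N·(3j₀)²·(3jₘ)² = 245/61347
I = +1·√(0.00399368/4π) = 0.01782713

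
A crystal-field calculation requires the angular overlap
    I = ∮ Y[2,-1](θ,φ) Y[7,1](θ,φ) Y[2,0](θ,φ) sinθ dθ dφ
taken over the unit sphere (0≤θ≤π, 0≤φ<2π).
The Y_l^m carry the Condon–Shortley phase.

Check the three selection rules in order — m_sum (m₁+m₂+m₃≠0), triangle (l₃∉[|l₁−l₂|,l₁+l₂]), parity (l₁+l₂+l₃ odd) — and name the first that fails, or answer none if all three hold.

azimuthal sum: -1 + 1 + 0 = 0  ✓
5 ≤ 2 ≤ 9 (triangle on l)  ✗
L = 2 + 7 + 2 = 11 (odd)

triangle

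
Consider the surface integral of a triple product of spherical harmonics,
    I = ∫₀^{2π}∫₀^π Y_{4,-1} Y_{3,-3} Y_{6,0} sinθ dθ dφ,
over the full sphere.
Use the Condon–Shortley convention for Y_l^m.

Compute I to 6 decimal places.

0.000000

Σmᵢ = -4 ≠ 0, so the φ-integral vanishes; I = 0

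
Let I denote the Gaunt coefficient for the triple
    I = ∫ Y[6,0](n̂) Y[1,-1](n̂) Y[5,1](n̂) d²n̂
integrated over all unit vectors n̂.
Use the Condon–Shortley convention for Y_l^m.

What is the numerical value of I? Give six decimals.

0.158246

Rules hold: Σm=0, L=12 even, 5≤5≤7.
N = 13·3·11 = 429
Δ = 2!·10!·0!/13! = 1/858
Racah Σ t=1..1: t=1:−1/14400 = -1/14400
⇒ 3j(6 1 5; 0 0 0)² = 6/143, sgn +1
Racah Σ t=0..0: t=0:+1/34560 = 1/34560
⇒ 3j(6 1 5; 0 -1 1)² = 5/286, sgn +1
4πI² = N·(3j₀)²·(3jₘ)² = 45/143
I = +1·√(0.314685/4π) = 0.15824621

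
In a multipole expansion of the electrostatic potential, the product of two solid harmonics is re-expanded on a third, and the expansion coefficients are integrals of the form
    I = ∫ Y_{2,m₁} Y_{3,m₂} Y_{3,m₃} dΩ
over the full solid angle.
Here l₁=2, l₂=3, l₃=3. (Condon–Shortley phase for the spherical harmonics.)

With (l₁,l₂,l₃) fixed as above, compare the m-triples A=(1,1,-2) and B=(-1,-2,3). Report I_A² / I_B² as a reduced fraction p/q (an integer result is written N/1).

3/5

l's match ⇒ only the (l;m) 3-j factors differ between A and B.
A: triangle coeff Δ(2,3,3) = 1/3780; Σ_t [0,1]: t=0:+1/48 t=1:−1/12 = -1/16; (3j)²=1/28 [(2 3 3; 1 1 -2)], sign=+1
B: triangle coeff Δ(2,3,3) = 1/3780; Σ_t [1,1]: t=1:−1/48 = -1/48; (3j)²=5/84 [(2 3 3; -1 -2 3)], sign=-1
I_A²/I_B² = (1/28)/(5/84) = 3/5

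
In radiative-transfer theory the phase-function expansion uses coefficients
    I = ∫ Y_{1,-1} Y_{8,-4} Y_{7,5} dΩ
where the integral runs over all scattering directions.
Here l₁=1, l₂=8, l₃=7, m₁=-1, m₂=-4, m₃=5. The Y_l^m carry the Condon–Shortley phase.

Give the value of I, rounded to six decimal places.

m-sum 0 ✓  L=16 even ✓  7≤7≤9 ✓
Π(2lᵢ+1) = 3×17×15 = 765
triangle coeff Δ(1,8,7) = 1/2040
Σ_t [1,1]: t=1:−1/25401600 = -1/25401600
(3j)²=8/255 [(1 8 7; 0 0 0)], sign=+1
Σ_t [2,2]: t=2:+1/1916006400 = 1/1916006400
(3j)²=1/340 [(1 8 7; -1 -4 5)], sign=+1
⇒ 4πI² = 6/85
I = (+1)√(6/85/(4π)) = 0.07494820

0.074948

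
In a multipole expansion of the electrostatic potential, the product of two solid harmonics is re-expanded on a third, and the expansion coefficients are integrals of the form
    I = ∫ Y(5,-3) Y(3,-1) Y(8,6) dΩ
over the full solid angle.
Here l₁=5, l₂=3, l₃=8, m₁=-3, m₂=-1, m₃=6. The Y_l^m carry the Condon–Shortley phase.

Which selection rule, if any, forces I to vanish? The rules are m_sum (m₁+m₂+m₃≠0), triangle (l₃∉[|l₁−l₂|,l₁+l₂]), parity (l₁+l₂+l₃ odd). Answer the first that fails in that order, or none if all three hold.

azimuthal sum: -3 − 1 + 6 = 2  ✗
2 ≤ 8 ≤ 8 (triangle on l)
L = 5 + 3 + 8 = 16 (even)

m_sum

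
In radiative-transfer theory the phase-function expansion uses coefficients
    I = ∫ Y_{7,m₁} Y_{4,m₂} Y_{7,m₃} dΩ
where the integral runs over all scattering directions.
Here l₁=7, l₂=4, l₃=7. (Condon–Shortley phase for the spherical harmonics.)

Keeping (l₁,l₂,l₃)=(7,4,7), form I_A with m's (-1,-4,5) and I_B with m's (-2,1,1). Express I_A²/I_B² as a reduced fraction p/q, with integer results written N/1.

Same 7,4,7: normalisation and zero-m 3j drop out of the ratio.
A: Δ: 4! 10! 4! / 19! → 1/58198140; sum: t=0:+1/46448640 = 1/46448640; 3j²(7 4 7; -1 -4 5) = Δ·Π!·Σ² = 75/8398  (sign +1)
B: Δ: 4! 10! 4! / 19! → 1/58198140; sum: t=1:−1/11612160 t=2:+1/725760 t=3:−1/414720 t=4:+1/2073600 = -37/58060800; 3j²(7 4 7; -2 1 1) = Δ·Π!·Σ² = 4107/646646  (sign -1)
I_A²/I_B² = (75/8398)/(4107/646646) = 1925/1369

1925/1369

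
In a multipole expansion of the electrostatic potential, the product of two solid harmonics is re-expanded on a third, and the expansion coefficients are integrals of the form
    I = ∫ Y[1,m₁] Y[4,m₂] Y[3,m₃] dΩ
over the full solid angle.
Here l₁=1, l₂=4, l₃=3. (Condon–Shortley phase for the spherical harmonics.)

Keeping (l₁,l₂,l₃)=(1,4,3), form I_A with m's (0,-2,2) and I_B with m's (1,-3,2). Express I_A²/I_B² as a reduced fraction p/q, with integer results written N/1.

Shared (l₁,l₂,l₃)=(1,4,3): N and (l;000)² cancel in I_A²/I_B².
A: Δ = 2!·0!·6!/9! = 1/252; Racah Σ t=1..1: t=1:−1/120 = -1/120; ⇒ 3j(1 4 3; 0 -2 2)² = 1/21, sgn +1
B: Δ = 2!·0!·6!/9! = 1/252; Racah Σ t=0..0: t=0:+1/240 = 1/240; ⇒ 3j(1 4 3; 1 -3 2)² = 1/12, sgn -1
I_A²/I_B² = (1/21)/(1/12) = 4/7

4/7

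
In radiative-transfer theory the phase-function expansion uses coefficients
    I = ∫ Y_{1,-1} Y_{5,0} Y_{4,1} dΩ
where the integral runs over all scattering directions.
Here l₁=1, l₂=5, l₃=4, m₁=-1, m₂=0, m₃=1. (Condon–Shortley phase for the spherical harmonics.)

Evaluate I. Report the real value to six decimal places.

0.155288

Rules hold: Σm=0, L=10 even, 4≤4≤6.
N = 3·11·9 = 297
Δ = 2!·0!·8!/11! = 1/495
Racah Σ t=1..1: t=1:−1/576 = -1/576
⇒ 3j(1 5 4; 0 0 0)² = 5/99, sgn -1
Racah Σ t=2..2: t=2:+1/1440 = 1/1440
⇒ 3j(1 5 4; -1 0 1)² = 2/99, sgn -1
4πI² = N·(3j₀)²·(3jₘ)² = 10/33
I = +1·√(0.30303/4π) = 0.15528807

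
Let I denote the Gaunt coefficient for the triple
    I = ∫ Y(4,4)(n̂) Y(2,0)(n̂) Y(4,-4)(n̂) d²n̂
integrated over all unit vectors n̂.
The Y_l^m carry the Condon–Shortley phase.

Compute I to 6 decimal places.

m-sum 0 ✓  L=10 even ✓  2≤4≤6 ✓
Π(2lᵢ+1) = 9×5×9 = 405
triangle coeff Δ(4,2,4) = 1/13860
Σ_t [0,2]: t=0:+1/192 t=1:−1/36 t=2:+1/192 = -5/288
(3j)²=20/693 [(4 2 4; 0 0 0)], sign=-1
Σ_t [0,0]: t=0:+1/2880 = 1/2880
(3j)²=28/495 [(4 2 4; 4 0 -4)], sign=+1
⇒ 4πI² = 80/121
I = (-1)√(80/121/(4π)) = -0.22937568

-0.229376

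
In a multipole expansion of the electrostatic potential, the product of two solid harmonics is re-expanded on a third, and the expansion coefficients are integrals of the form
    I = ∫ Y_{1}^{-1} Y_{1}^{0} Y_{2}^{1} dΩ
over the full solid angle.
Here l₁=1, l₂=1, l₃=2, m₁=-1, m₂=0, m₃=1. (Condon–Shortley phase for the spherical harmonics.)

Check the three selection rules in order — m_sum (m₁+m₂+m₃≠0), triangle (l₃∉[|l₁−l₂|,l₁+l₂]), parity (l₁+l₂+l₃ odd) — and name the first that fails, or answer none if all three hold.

m₁+m₂+m₃ = -1 + 0 + 1 = 0  ✓
triangle: |1−1|=0 ≤ l₃=2 ≤ 1+1=2  ✓
parity: l₁+l₂+l₃ = 4 is even  ✓

none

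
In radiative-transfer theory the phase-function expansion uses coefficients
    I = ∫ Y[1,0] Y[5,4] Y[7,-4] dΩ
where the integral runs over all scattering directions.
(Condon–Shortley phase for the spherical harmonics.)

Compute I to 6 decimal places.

triangle: need 4≤l₃≤6, have 7; I=0

0.000000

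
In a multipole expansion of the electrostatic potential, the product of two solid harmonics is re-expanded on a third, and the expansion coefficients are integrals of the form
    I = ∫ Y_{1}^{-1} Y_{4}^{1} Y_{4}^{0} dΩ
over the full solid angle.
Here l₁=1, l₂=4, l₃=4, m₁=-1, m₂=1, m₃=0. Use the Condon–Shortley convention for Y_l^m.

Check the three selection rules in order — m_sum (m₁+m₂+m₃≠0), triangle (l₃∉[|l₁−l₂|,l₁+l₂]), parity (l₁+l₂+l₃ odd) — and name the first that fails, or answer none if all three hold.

parity

azimuthal sum: -1 + 1 + 0 = 0  ✓
3 ≤ 4 ≤ 5 (triangle on l)  ✓
L = 1 + 4 + 4 = 9 (odd)  ✗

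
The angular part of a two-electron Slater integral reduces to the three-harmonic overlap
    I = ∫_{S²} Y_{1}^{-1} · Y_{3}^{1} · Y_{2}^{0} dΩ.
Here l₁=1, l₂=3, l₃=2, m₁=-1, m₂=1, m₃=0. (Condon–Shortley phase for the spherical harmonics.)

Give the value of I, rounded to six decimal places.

Rules hold: Σm=0, L=6 even, 2≤2≤4.
N = 3·7·5 = 105
Δ = 2!·0!·4!/7! = 1/105
Racah Σ t=1..1: t=1:−1/4 = -1/4
⇒ 3j(1 3 2; 0 0 0)² = 3/35, sgn -1
Racah Σ t=2..2: t=2:+1/8 = 1/8
⇒ 3j(1 3 2; -1 1 0)² = 2/35, sgn +1
4πI² = N·(3j₀)²·(3jₘ)² = 18/35
I = -1·√(0.514286/4π) = -0.20230066

-0.202301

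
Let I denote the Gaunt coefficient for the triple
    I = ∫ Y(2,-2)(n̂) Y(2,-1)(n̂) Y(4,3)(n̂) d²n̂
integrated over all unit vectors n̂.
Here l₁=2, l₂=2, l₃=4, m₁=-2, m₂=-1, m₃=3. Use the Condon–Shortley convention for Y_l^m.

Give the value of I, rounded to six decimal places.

-0.238414

Checks pass: Σm=0; 8 even; l₃=4∈[0,4].
(2·2+1)(2·2+1)(2·4+1) = 225
Δ: 0! 4! 4! / 9! → 1/630
sum: t=0:+1/16 = 1/16
3j²(2 2 4; 0 0 0) = Δ·Π!·Σ² = 2/35  (sign +1)
sum: t=0:+1/144 = 1/144
3j²(2 2 4; -2 -1 3) = Δ·Π!·Σ² = 1/18  (sign -1)
combine: 4πI² = 225·2/35·1/18 = 5/7
take √, sign -1: I = -0.23841361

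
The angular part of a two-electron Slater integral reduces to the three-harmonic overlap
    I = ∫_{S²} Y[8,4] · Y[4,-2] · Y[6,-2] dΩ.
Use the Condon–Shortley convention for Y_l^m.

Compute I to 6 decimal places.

Checks pass: Σm=0; 18 even; l₃=6∈[4,12].
(2·8+1)(2·4+1)(2·6+1) = 1989
Δ: 6! 10! 2! / 19! → 1/23279256
sum: t=2:+1/1658880 t=3:−1/518400 t=4:+1/1658880 = -1/1382400
3j²(8 4 6; 0 0 0) = Δ·Π!·Σ² = 504/46189  (sign -1)
sum: t=0:+1/24883200 t=1:−1/3628800 t=2:+1/7741440 = -37/348364800
3j²(8 4 6; 4 -2 -2) = Δ·Π!·Σ² = 1369/176358  (sign -1)
combine: 4πI² = 1989·504/46189·1369/176358 = 147852/877591
take √, sign +1: I = 0.11578774

0.115788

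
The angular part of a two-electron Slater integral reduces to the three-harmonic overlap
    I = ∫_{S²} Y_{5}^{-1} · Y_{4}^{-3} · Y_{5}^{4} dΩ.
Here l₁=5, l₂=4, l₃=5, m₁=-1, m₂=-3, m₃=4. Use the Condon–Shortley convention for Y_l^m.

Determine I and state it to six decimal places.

Checks pass: Σm=0; 14 even; l₃=5∈[1,9].
(2·5+1)(2·4+1)(2·5+1) = 1089
Δ: 4! 6! 4! / 15! → 1/3153150
sum: t=0:+1/69120 t=1:−1/1728 t=2:+1/576 t=3:−1/1728 t=4:+1/69120 = 7/11520
3j²(5 4 5; 0 0 0) = Δ·Π!·Σ² = 2/143  (sign -1)
sum: t=0:+1/103680 t=1:−1/17280 = -1/20736
3j²(5 4 5; -1 -3 4) = Δ·Π!·Σ² = 10/429  (sign +1)
combine: 4πI² = 1089·2/143·10/429 = 60/169
take √, sign -1: I = -0.16808437

-0.168084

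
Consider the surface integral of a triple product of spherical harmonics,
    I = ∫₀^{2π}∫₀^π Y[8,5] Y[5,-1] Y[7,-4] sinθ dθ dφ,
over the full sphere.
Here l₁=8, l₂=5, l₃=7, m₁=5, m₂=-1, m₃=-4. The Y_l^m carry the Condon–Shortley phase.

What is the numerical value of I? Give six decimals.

Checks pass: Σm=0; 20 even; l₃=7∈[3,13].
(2·8+1)(2·5+1)(2·7+1) = 2805
Δ: 6! 10! 4! / 21! → 1/814773960
sum: t=1:−1/87091200 t=2:+1/4976640 t=3:−1/2073600 t=4:+1/4976640 t=5:−1/87091200 = -1/9676800
3j²(8 5 7; 0 0 0) = Δ·Π!·Σ² = 360/46189  (sign +1)
sum: t=0:+1/522547200 t=1:−1/58060800 t=2:+1/69672960 t=3:−1/783820800 = -1/447897600
3j²(8 5 7; 5 -1 -4) = Δ·Π!·Σ² = 11/11628  (sign +1)
combine: 4πI² = 2805·360/46189·11/11628 = 1650/79781
take √, sign +1: I = 0.04056835

0.040568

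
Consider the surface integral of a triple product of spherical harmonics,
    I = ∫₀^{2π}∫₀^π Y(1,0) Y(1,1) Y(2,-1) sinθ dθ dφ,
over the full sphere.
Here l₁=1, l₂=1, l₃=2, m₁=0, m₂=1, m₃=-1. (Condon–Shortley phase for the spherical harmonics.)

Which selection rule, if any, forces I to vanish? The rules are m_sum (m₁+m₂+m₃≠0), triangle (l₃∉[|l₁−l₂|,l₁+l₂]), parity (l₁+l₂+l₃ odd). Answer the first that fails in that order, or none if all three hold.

none

Σmᵢ = 0  ✓
l₃∈[|l₁−l₂|,l₁+l₂]=[0,2], have l₃=2  ✓
Σlᵢ = 4 ⇒ even  ✓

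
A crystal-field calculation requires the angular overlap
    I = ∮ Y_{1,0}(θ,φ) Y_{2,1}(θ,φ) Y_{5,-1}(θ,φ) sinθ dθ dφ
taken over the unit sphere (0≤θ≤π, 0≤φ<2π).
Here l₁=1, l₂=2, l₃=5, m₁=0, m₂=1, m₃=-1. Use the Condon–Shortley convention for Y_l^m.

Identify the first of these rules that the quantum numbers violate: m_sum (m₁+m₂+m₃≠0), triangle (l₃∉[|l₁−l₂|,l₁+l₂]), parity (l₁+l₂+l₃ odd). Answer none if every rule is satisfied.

triangle

Σmᵢ = 0  ✓
l₃∈[|l₁−l₂|,l₁+l₂]=[1,3], have l₃=5  ✗
Σlᵢ = 8 ⇒ even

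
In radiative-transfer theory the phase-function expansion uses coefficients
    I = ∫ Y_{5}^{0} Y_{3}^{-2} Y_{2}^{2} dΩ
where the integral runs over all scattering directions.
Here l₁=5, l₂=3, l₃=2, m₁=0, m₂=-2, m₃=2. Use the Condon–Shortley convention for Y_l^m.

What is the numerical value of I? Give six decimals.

m-sum 0 ✓  L=10 even ✓  2≤2≤8 ✓
Π(2lᵢ+1) = 11×7×5 = 385
triangle coeff Δ(5,3,2) = 1/2310
Σ_t [3,3]: t=3:−1/144 = -1/144
(3j)²=10/231 [(5 3 2; 0 0 0)], sign=-1
Σ_t [1,1]: t=1:−1/2880 = -1/2880
(3j)²=1/462 [(5 3 2; 0 -2 2)], sign=-1
⇒ 4πI² = 25/693
I = (+1)√(25/693/(4π)) = 0.05357948

0.053579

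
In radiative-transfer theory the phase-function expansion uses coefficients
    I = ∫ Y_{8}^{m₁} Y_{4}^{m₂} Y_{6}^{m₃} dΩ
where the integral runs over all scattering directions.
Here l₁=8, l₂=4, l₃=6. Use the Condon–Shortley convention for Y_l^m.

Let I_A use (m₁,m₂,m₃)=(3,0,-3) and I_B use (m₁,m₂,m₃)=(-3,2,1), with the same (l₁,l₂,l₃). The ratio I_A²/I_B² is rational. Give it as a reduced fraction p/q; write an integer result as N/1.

Shared (l₁,l₂,l₃)=(8,4,6): N and (l;000)² cancel in I_A²/I_B².
A: Δ = 6!·10!·2!/19! = 1/23279256; Racah Σ t=2..4: t=2:+1/2903040 t=3:−1/2903040 t=4:+1/34836480 = 1/34836480; ⇒ 3j(8 4 6; 3 0 -3)² = 25/117572, sgn -1
B: Δ = 6!·10!·2!/19! = 1/23279256; Racah Σ t=4..6: t=4:+1/2903040 t=5:−1/2073600 t=6:+1/20736000 = -13/145152000; ⇒ 3j(8 4 6; -3 2 1)² = 13/9044, sgn +1
I_A²/I_B² = (25/117572)/(13/9044) = 25/169

25/169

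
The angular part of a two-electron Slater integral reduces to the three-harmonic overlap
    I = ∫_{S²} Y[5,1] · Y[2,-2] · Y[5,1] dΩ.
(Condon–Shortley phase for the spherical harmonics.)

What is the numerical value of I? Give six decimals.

Rules hold: Σm=0, L=12 even, 3≤5≤7.
N = 11·5·11 = 605
Δ = 2!·8!·2!/13! = 1/38610
Racah Σ t=0..2: t=0:+1/2880 t=1:−1/576 t=2:+1/2880 = -1/960
⇒ 3j(5 2 5; 0 0 0)² = 10/429, sgn +1
Racah Σ t=0..0: t=0:+1/2304 = 1/2304
⇒ 3j(5 2 5; 1 -2 1)² = 5/143, sgn +1
4πI² = N·(3j₀)²·(3jₘ)² = 250/507
I = +1·√(0.493097/4π) = 0.19808933

0.198089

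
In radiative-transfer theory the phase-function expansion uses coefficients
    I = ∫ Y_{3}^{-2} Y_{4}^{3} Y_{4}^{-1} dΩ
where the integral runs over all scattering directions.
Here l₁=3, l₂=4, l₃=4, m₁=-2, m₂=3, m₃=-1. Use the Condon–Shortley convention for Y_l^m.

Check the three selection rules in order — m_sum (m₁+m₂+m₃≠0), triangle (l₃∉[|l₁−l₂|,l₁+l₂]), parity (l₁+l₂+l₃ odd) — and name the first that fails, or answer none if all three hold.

Σmᵢ = 0  ✓
l₃∈[|l₁−l₂|,l₁+l₂]=[1,7], have l₃=4  ✓
Σlᵢ = 11 ⇒ odd  ✗

parity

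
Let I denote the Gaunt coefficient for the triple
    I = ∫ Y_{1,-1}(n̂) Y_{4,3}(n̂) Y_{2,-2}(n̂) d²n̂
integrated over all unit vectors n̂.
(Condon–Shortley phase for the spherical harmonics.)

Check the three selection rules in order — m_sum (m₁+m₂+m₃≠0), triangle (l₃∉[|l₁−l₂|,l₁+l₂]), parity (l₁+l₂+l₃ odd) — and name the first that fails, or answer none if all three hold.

triangle

m₁+m₂+m₃ = -1 + 3 − 2 = 0  ✓
triangle: |1−4|=3 ≤ l₃=2 ≤ 1+4=5  ✗
parity: l₁+l₂+l₃ = 7 is odd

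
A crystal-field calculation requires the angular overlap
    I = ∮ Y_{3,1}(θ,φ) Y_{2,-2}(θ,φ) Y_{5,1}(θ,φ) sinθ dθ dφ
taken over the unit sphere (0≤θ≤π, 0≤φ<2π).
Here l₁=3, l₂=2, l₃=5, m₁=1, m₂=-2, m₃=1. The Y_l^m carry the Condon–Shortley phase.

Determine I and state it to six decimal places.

Checks pass: Σm=0; 10 even; l₃=5∈[1,5].
(2·3+1)(2·2+1)(2·5+1) = 385
Δ: 0! 6! 4! / 11! → 1/2310
sum: t=0:+1/144 = 1/144
3j²(3 2 5; 0 0 0) = Δ·Π!·Σ² = 10/231  (sign -1)
sum: t=0:+1/1152 = 1/1152
3j²(3 2 5; 1 -2 1) = Δ·Π!·Σ² = 1/154  (sign +1)
combine: 4πI² = 385·10/231·1/154 = 25/231
take √, sign -1: I = -0.09280237

-0.092802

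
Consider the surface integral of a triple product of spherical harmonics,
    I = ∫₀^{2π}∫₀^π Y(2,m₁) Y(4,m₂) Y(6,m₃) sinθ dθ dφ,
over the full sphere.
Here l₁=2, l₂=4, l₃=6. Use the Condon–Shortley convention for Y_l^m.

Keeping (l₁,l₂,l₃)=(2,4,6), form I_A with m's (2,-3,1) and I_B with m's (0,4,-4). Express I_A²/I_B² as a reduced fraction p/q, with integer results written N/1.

Same 2,4,6: normalisation and zero-m 3j drop out of the ratio.
A: Δ: 0! 4! 8! / 13! → 1/6435; sum: t=0:+1/120960 = 1/120960; 3j²(2 4 6; 2 -3 1) = Δ·Π!·Σ² = 1/1287  (sign -1)
B: Δ: 0! 4! 8! / 13! → 1/6435; sum: t=0:+1/161280 = 1/161280; 3j²(2 4 6; 0 4 -4) = Δ·Π!·Σ² = 1/143  (sign +1)
I_A²/I_B² = (1/1287)/(1/143) = 1/9

1/9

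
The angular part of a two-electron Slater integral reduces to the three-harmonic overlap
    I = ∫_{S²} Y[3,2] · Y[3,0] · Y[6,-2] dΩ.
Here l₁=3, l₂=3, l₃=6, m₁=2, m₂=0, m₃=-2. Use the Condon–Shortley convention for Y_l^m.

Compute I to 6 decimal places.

0.177420

Checks pass: Σm=0; 12 even; l₃=6∈[0,6].
(2·3+1)(2·3+1)(2·6+1) = 637
Δ: 0! 6! 6! / 13! → 1/12012
sum: t=0:+1/1296 = 1/1296
3j²(3 3 6; 0 0 0) = Δ·Π!·Σ² = 100/3003  (sign +1)
sum: t=0:+1/4320 = 1/4320
3j²(3 3 6; 2 0 -2) = Δ·Π!·Σ² = 8/429  (sign +1)
combine: 4πI² = 637·100/3003·8/429 = 5600/14157
take √, sign +1: I = 0.17742036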